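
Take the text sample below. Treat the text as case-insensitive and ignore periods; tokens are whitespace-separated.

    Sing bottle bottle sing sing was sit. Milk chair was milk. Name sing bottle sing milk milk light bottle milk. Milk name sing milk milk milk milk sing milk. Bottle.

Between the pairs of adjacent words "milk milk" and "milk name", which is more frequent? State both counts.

"milk milk": 5 occurrences
"milk name": 2 occurrences

"milk milk" (5 vs 2)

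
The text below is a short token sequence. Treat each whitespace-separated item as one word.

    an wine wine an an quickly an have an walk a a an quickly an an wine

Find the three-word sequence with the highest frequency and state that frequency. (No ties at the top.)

"an quickly an", 2 times

Trigram frequencies (highest first):
  an quickly an: 2
  an wine wine: 1
  wine wine an: 1
  wine an an: 1
  an an quickly: 1
  quickly an have: 1
  … (8 more, each ≤ 1)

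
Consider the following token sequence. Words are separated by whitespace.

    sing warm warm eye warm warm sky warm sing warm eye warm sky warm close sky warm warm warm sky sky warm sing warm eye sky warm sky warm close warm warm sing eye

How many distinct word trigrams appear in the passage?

34 tokens → 32 trigram windows in total.
Repeated trigrams (each contributes count−1 duplicates):
  warm sky warm: 3
  sing warm eye: 2
  sky warm close: 2
  sky warm sing: 2
  warm eye warm: 2
  warm sing warm: 2
  warm warm sky: 2
8 duplicate windows → 32 − 8 = 24 distinct.

24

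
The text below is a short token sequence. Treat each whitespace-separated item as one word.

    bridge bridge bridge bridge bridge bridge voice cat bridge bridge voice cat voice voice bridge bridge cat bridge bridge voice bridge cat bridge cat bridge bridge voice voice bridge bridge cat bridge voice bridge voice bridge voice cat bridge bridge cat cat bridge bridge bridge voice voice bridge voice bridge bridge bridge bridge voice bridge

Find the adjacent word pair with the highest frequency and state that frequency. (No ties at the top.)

"bridge bridge", 16 times

Bigram frequencies (highest first):
  bridge bridge: 16
  bridge voice: 10
  voice bridge: 8
  cat bridge: 7
  bridge cat: 5
  voice cat: 3
  … (3 more, each ≤ 3)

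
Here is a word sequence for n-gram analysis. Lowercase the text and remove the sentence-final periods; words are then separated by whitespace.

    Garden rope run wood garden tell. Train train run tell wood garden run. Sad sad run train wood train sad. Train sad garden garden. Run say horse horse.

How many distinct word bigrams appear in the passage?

28 tokens → 27 bigram windows in total.
Repeated bigrams (each contributes count−1 duplicates):
  garden run: 2
  train sad: 2
  wood garden: 2
3 duplicate windows → 27 − 3 = 24 distinct.

24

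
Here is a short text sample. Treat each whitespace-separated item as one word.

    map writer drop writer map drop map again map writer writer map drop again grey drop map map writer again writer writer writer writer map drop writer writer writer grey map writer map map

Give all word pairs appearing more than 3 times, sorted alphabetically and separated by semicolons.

Bigram counts meeting the condition (more than 3 times):
  map writer: 4
  writer map: 4
  writer writer: 6

map writer; writer map; writer writer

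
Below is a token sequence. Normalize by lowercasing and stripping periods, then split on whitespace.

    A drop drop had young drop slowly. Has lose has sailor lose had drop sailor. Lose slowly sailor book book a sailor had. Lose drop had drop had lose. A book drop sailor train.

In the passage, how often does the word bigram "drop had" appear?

Scanning the 33 overlapping bigram windows for "drop had":
  position 3–4: drop had
  position 25–26: drop had
  position 27–28: drop had

3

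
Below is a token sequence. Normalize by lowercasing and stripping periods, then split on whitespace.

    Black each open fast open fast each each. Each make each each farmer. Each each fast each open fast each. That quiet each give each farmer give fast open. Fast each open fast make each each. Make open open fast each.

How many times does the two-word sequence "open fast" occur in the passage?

Scanning the 40 overlapping bigram windows for "open fast":
  position 3–4: open fast
  position 5–6: open fast
  position 18–19: open fast
  position 29–30: open fast
  position 32–33: open fast
  position 39–40: open fast

6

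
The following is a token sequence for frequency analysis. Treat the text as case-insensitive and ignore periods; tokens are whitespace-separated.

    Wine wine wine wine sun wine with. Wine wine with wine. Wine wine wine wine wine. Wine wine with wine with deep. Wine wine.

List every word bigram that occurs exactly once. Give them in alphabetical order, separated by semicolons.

deep wine; sun wine; wine sun; with deep

Bigram counts meeting the condition (exactly once):
  deep wine: 1
  sun wine: 1
  wine sun: 1
  with deep: 1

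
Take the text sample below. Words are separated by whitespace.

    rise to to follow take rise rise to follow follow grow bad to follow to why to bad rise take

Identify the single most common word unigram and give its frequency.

Unigram frequencies (highest first):
  to: 6
  rise: 4
  follow: 4
  take: 2
  bad: 2
  grow: 1
  … (1 more, each ≤ 1)

"to", 6 times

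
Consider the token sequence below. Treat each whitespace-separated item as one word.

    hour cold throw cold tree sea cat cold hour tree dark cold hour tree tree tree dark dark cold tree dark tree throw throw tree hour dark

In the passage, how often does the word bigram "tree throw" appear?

Scanning the 26 overlapping bigram windows for "tree throw":
  position 22–23: tree throw

1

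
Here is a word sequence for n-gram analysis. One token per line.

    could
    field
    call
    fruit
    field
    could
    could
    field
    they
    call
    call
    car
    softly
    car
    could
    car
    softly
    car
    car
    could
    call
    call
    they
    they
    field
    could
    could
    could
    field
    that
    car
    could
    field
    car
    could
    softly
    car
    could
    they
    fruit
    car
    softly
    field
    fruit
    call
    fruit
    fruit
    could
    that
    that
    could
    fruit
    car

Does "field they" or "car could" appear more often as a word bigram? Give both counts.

"field they": 1 occurrence
"car could": 5 occurrences

"car could" (5 vs 1)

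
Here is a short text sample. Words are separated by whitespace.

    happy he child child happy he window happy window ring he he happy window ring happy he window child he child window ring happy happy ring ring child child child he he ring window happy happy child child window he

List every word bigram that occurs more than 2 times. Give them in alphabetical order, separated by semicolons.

Bigram counts meeting the condition (more than 2 times):
  child child: 4
  happy he: 3
  window ring: 3

child child; happy he; window ring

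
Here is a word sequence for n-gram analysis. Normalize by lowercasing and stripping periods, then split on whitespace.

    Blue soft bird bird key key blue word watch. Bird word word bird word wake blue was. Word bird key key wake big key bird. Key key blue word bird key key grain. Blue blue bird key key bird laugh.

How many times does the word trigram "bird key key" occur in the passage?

Scanning the 38 overlapping trigram windows for "bird key key":
  position 4–6: bird key key
  position 19–21: bird key key
  position 25–27: bird key key
  position 30–32: bird key key
  position 36–38: bird key key

5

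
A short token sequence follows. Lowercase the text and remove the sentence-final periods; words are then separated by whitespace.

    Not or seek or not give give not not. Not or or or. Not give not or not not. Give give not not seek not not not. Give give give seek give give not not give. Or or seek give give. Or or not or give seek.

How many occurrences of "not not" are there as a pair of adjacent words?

Scanning the 46 overlapping bigram windows for "not not":
  position 8–9: not not
  position 9–10: not not
  position 18–19: not not
  position 22–23: not not
  position 25–26: not not
  position 26–27: not not
  position 34–35: not not

7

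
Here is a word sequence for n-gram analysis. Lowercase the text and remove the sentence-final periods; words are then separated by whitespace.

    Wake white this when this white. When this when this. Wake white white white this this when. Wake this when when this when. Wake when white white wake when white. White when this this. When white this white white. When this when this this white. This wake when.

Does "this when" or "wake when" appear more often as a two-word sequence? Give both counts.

"this when" (7 vs 3)

"this when": 7 occurrences
"wake when": 3 occurrences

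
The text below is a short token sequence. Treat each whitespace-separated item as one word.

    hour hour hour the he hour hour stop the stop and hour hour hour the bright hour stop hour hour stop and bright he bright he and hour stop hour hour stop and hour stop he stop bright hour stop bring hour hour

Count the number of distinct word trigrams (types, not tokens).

43 tokens → 41 trigram windows in total.
Repeated trigrams (each contributes count−1 duplicates):
  hour hour stop: 3
  and hour stop: 2
  bright hour stop: 2
  hour hour hour: 2
  hour hour the: 2
  hour stop and: 2
  hour stop hour: 2
  stop and hour: 2
  … (1 more repeated)
10 duplicate windows → 41 − 10 = 31 distinct.

31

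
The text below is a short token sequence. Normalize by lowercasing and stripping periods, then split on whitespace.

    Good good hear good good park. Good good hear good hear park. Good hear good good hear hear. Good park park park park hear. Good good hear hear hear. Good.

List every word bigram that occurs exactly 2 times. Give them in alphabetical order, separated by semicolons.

good park; park good

Bigram counts meeting the condition (exactly 2 times):
  good park: 2
  park good: 2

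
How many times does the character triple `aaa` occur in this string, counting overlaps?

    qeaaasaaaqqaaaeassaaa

Sliding a length-3 window over the 21 characters (19 positions):
  position 3–5: aaa
  position 7–9: aaa
  position 12–14: aaa
  position 19–21: aaa

4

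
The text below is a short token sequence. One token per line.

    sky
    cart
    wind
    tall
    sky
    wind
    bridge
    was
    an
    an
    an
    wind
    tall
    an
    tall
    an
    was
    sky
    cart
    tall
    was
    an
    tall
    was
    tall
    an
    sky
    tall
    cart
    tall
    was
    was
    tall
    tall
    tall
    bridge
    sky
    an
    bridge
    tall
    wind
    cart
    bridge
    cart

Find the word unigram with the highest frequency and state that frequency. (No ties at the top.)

Unigram frequencies (highest first):
  tall: 12
  an: 8
  was: 6
  sky: 5
  cart: 5
  wind: 4
  … (1 more, each ≤ 4)

"tall", 12 times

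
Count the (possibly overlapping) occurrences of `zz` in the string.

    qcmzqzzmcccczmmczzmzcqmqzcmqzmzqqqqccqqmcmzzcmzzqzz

Sliding a length-2 window over the 51 characters (50 positions):
  position 6–7: zz
  position 17–18: zz
  position 43–44: zz
  position 47–48: zz
  position 50–51: zz

5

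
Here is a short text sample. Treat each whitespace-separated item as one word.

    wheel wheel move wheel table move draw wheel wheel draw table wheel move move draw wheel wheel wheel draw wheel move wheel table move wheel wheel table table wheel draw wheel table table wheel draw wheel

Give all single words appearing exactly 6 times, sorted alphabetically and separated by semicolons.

draw; move

Unigram counts meeting the condition (exactly 6 times):
  draw: 6
  move: 6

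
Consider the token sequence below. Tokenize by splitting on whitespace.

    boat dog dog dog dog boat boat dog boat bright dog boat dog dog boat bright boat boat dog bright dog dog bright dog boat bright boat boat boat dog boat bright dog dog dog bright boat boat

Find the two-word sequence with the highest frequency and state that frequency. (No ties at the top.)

Bigram frequencies (highest first):
  dog dog: 7
  dog boat: 6
  boat dog: 5
  boat boat: 5
  boat bright: 4
  bright dog: 4
  … (2 more, each ≤ 3)

"dog dog", 7 times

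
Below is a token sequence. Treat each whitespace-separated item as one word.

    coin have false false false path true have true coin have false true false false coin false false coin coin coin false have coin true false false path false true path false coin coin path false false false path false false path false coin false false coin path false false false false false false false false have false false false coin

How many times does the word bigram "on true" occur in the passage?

Scanning the 60 overlapping bigram windows for "on true":
  (none found)

0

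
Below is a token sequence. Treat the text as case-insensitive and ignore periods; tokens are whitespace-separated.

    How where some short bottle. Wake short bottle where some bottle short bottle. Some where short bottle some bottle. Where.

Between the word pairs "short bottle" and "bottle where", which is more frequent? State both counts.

"short bottle" (4 vs 2)

"short bottle": 4 occurrences
"bottle where": 2 occurrences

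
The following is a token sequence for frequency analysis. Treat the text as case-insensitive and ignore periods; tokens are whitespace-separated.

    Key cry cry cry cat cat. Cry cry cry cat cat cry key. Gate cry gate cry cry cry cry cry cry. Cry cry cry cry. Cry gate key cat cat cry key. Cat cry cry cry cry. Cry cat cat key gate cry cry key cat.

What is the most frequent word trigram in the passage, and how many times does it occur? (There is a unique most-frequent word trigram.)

Trigram frequencies (highest first):
  cry cry cry: 14
  cry cry cat: 3
  cry cat cat: 3
  cat cat cry: 3
  cat cry cry: 2
  cat cry key: 2
  … (15 more, each ≤ 2)

"cry cry cry", 14 times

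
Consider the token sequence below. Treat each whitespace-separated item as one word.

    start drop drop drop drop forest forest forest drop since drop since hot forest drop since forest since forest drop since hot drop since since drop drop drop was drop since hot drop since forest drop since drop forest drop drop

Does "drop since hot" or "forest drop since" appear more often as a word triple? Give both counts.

"forest drop since" (4 vs 3)

"drop since hot": 3 occurrences
"forest drop since": 4 occurrences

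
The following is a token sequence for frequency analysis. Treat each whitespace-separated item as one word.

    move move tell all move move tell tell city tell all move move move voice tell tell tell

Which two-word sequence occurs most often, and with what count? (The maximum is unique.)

"move move", 4 times

Bigram frequencies (highest first):
  move move: 4
  tell tell: 3
  move tell: 2
  tell all: 2
  all move: 2
  tell city: 1
  … (3 more, each ≤ 1)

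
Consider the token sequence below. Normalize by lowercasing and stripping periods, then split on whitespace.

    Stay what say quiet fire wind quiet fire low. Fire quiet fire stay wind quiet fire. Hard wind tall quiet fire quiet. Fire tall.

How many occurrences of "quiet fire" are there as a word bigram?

6

Scanning the 23 overlapping bigram windows for "quiet fire":
  position 4–5: quiet fire
  position 7–8: quiet fire
  position 11–12: quiet fire
  position 15–16: quiet fire
  position 20–21: quiet fire
  position 22–23: quiet fire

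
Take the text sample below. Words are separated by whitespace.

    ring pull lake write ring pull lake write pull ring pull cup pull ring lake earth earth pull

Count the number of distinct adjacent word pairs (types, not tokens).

12

18 tokens → 17 bigram windows in total.
Repeated bigrams (each contributes count−1 duplicates):
  ring pull: 3
  lake write: 2
  pull lake: 2
  pull ring: 2
5 duplicate windows → 17 − 5 = 12 distinct.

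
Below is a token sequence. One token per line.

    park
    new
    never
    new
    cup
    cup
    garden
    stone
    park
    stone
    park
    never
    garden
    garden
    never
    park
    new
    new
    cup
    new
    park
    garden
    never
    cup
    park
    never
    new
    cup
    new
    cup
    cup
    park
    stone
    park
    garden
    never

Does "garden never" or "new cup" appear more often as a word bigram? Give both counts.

"garden never": 3 occurrences
"new cup": 4 occurrences

"new cup" (4 vs 3)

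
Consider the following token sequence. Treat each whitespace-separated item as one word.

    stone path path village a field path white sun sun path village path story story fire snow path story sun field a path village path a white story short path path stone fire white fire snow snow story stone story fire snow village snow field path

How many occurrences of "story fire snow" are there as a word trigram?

Scanning the 44 overlapping trigram windows for "story fire snow":
  position 15–17: story fire snow
  position 40–42: story fire snow

2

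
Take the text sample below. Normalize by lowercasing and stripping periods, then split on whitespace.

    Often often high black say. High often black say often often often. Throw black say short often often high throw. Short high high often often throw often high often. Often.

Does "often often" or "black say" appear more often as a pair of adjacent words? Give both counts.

"often often" (6 vs 3)

"often often": 6 occurrences
"black say": 3 occurrences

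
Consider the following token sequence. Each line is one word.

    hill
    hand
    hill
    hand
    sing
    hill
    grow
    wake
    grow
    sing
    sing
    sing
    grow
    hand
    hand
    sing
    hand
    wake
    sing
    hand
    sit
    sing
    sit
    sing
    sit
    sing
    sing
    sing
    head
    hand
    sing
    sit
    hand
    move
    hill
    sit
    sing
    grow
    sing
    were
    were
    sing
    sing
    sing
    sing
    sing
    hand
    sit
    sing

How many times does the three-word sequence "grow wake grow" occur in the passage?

1

Scanning the 47 overlapping trigram windows for "grow wake grow":
  position 7–9: grow wake grow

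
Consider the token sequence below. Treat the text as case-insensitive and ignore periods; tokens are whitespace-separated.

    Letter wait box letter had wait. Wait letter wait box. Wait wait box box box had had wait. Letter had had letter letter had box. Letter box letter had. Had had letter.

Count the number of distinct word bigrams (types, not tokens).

15

32 tokens → 31 bigram windows in total.
Repeated bigrams (each contributes count−1 duplicates):
  had had: 4
  letter had: 4
  box letter: 3
  wait box: 3
  box box: 2
  had letter: 2
  had wait: 2
  letter wait: 2
  … (2 more repeated)
16 duplicate windows → 31 − 16 = 15 distinct.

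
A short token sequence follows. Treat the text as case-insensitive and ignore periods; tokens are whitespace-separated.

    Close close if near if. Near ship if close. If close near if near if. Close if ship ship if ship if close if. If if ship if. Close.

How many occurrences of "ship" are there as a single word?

Scanning the 29 tokens for "ship":
  position 7: ship
  position 18: ship
  position 19: ship
  position 21: ship
  position 27: ship

5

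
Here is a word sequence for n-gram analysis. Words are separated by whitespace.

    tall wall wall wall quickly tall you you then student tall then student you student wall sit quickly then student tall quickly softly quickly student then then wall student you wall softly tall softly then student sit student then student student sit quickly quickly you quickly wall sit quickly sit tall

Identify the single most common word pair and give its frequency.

"then student", 5 times

Bigram frequencies (highest first):
  then student: 5
  sit quickly: 3
  wall wall: 2
  student tall: 2
  student you: 2
  wall sit: 2
  … (32 more, each ≤ 2)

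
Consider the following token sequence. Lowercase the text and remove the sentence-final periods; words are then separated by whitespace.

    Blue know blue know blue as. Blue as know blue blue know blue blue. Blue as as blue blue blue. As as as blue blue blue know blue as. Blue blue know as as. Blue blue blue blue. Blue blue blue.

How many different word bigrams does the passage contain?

41 tokens → 40 bigram windows in total.
Repeated bigrams (each contributes count−1 duplicates):
  blue blue: 14
  as blue: 5
  blue as: 5
  blue know: 5
  know blue: 5
  as as: 4
32 duplicate windows → 40 − 32 = 8 distinct.

8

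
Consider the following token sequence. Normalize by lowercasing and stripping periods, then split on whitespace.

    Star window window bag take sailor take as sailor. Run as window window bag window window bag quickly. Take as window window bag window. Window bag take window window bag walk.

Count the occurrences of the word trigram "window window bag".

Scanning the 29 overlapping trigram windows for "window window bag":
  position 2–4: window window bag
  position 12–14: window window bag
  position 15–17: window window bag
  position 21–23: window window bag
  position 24–26: window window bag
  position 28–30: window window bag

6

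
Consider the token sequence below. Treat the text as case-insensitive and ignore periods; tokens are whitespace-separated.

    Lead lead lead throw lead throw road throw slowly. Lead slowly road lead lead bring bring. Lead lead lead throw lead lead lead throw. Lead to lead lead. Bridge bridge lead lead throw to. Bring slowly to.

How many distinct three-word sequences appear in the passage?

28

37 tokens → 35 trigram windows in total.
Repeated trigrams (each contributes count−1 duplicates):
  lead lead throw: 4
  lead lead lead: 3
  lead throw lead: 3
7 duplicate windows → 35 − 7 = 28 distinct.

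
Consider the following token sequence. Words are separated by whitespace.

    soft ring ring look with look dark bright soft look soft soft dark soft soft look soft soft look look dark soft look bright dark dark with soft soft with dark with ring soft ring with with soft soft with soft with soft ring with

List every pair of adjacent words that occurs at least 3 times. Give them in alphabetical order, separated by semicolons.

Bigram counts meeting the condition (at least 3 times):
  soft look: 4
  soft ring: 3
  soft soft: 5
  soft with: 3
  with soft: 4

soft look; soft ring; soft soft; soft with; with soft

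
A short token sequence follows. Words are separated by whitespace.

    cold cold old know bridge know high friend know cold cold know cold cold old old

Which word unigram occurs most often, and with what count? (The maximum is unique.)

"cold", 6 times

Unigram frequencies (highest first):
  cold: 6
  know: 4
  old: 3
  bridge: 1
  high: 1
  friend: 1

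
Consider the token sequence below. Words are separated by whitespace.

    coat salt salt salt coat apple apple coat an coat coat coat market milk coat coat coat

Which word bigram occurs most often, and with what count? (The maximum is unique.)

"coat coat", 4 times

Bigram frequencies (highest first):
  coat coat: 4
  salt salt: 2
  coat salt: 1
  salt coat: 1
  coat apple: 1
  apple apple: 1
  … (6 more, each ≤ 1)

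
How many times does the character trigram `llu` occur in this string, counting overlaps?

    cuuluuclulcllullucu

Sliding a length-3 window over the 19 characters (17 positions):
  position 12–14: llu
  position 15–17: llu

2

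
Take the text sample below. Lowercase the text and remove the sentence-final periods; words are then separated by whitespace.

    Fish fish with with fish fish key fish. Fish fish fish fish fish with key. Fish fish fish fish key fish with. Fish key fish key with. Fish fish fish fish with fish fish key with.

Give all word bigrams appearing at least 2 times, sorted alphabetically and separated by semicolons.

fish fish; fish key; fish with; key fish; key with; with fish

Bigram counts meeting the condition (at least 2 times):
  fish fish: 14
  fish key: 5
  fish with: 4
  key fish: 4
  key with: 2
  with fish: 4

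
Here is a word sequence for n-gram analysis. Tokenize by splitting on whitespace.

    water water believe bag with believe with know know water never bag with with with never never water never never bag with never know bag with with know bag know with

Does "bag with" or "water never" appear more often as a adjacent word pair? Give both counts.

"bag with": 4 occurrences
"water never": 2 occurrences

"bag with" (4 vs 2)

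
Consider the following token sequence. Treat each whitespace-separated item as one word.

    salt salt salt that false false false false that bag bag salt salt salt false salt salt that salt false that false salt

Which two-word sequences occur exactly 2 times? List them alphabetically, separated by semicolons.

Bigram counts meeting the condition (exactly 2 times):
  false salt: 2
  false that: 2
  salt false: 2
  salt that: 2
  that false: 2

false salt; false that; salt false; salt that; that false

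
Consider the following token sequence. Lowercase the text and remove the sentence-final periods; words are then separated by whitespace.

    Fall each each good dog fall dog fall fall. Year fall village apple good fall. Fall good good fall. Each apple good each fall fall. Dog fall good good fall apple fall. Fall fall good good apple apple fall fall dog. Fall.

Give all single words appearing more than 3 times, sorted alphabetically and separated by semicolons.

Unigram counts meeting the condition (more than 3 times):
  apple: 5
  dog: 4
  each: 4
  fall: 18
  good: 9

apple; dog; each; fall; good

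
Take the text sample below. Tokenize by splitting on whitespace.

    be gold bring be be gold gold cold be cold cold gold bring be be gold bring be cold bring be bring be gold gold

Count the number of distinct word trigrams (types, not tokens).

25 tokens → 23 trigram windows in total.
Repeated trigrams (each contributes count−1 duplicates):
  gold bring be: 3
  be be gold: 2
  be gold bring: 2
  be gold gold: 2
  bring be be: 2
6 duplicate windows → 23 − 6 = 17 distinct.

17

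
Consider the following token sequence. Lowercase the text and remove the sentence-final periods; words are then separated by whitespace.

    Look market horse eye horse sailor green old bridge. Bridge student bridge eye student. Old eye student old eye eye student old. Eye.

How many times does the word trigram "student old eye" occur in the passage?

Scanning the 21 overlapping trigram windows for "student old eye":
  position 14–16: student old eye
  position 17–19: student old eye
  position 21–23: student old eye

3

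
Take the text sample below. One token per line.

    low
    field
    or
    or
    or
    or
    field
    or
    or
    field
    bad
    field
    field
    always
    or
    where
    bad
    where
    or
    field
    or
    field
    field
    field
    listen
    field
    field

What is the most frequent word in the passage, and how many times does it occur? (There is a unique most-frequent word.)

Unigram frequencies (highest first):
  field: 11
  or: 9
  bad: 2
  where: 2
  low: 1
  always: 1
  … (1 more, each ≤ 1)

"field", 11 times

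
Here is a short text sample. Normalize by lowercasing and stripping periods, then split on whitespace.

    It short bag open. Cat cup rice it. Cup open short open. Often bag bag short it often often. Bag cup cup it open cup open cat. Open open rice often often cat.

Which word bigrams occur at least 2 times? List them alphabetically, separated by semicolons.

Bigram counts meeting the condition (at least 2 times):
  cup open: 2
  often bag: 2
  often often: 2
  open cat: 2

cup open; often bag; often often; open cat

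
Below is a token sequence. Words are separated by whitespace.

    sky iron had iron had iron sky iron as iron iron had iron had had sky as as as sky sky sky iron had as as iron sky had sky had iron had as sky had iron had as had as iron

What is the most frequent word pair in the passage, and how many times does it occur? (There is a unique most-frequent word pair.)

Bigram frequencies (highest first):
  iron had: 7
  had iron: 5
  had as: 4
  sky iron: 3
  as iron: 3
  as as: 3
  … (10 more, each ≤ 3)

"iron had", 7 times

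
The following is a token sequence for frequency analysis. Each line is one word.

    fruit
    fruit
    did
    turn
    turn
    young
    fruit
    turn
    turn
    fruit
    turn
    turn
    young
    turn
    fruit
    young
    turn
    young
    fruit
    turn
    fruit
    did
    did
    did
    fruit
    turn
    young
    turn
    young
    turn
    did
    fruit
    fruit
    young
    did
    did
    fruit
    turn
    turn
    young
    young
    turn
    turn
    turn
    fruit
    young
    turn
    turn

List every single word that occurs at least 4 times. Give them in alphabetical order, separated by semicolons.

Unigram counts meeting the condition (at least 4 times):
  did: 7
  fruit: 12
  turn: 19
  young: 10

did; fruit; turn; young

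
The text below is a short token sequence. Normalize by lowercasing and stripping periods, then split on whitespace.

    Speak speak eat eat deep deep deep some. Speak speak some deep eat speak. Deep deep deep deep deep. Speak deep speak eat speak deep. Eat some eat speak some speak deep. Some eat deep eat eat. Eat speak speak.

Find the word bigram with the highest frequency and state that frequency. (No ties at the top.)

Bigram frequencies (highest first):
  deep deep: 6
  eat speak: 4
  speak deep: 4
  speak speak: 3
  eat eat: 3
  deep eat: 3
  … (9 more, each ≤ 2)

"deep deep", 6 times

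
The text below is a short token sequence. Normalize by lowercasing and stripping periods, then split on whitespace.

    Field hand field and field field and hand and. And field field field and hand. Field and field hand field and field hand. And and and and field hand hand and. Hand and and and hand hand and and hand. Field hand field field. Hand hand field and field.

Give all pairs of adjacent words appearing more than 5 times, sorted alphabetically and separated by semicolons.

and and; and field; field and; field hand; hand field

Bigram counts meeting the condition (more than 5 times):
  and and: 7
  and field: 6
  field and: 6
  field hand: 6
  hand field: 6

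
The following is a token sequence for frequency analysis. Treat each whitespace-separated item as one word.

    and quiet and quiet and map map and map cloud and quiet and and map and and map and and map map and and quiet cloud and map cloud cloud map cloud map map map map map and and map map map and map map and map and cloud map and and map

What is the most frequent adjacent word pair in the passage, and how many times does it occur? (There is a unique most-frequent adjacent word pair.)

Bigram frequencies (highest first):
  and map: 10
  map map: 9
  map and: 9
  and and: 6
  and quiet: 4
  quiet and: 3
  … (6 more, each ≤ 3)

"and map", 10 times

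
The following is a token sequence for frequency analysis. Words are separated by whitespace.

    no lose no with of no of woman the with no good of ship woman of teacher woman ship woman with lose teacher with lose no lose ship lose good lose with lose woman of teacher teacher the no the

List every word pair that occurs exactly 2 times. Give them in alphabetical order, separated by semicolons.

lose no; no lose; of teacher; ship woman; woman of

Bigram counts meeting the condition (exactly 2 times):
  lose no: 2
  no lose: 2
  of teacher: 2
  ship woman: 2
  woman of: 2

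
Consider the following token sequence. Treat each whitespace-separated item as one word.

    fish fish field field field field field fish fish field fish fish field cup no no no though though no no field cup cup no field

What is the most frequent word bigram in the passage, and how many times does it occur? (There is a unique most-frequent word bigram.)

"field field", 4 times

Bigram frequencies (highest first):
  field field: 4
  fish fish: 3
  fish field: 3
  no no: 3
  field fish: 2
  field cup: 2
  … (6 more, each ≤ 2)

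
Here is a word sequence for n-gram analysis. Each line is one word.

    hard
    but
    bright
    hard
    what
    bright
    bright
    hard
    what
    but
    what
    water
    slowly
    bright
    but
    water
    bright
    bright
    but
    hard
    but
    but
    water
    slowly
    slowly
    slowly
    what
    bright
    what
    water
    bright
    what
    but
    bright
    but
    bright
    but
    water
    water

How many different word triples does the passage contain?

39 tokens → 37 trigram windows in total.
Repeated trigrams (each contributes count−1 duplicates):
  bright but water: 2
  bright hard what: 2
  but bright but: 2
3 duplicate windows → 37 − 3 = 34 distinct.

34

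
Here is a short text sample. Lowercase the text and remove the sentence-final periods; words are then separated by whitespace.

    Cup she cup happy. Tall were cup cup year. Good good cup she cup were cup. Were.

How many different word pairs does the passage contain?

12

17 tokens → 16 bigram windows in total.
Repeated bigrams (each contributes count−1 duplicates):
  cup she: 2
  cup were: 2
  she cup: 2
  were cup: 2
4 duplicate windows → 16 − 4 = 12 distinct.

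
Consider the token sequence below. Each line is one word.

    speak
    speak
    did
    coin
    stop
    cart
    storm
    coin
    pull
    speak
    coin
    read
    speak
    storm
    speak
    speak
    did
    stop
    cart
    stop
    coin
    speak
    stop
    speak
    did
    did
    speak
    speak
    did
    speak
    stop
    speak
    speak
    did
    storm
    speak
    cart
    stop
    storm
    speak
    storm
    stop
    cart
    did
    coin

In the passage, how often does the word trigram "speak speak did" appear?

4

Scanning the 43 overlapping trigram windows for "speak speak did":
  position 1–3: speak speak did
  position 15–17: speak speak did
  position 27–29: speak speak did
  position 32–34: speak speak did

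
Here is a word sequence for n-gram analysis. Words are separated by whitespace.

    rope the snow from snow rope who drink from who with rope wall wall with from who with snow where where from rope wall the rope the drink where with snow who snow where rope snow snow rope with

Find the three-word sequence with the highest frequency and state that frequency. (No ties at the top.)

Trigram frequencies (highest first):
  from who with: 2
  rope the snow: 1
  the snow from: 1
  snow from snow: 1
  from snow rope: 1
  snow rope who: 1
  … (30 more, each ≤ 1)

"from who with", 2 times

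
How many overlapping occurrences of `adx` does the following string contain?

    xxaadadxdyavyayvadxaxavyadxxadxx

Sliding a length-3 window over the 32 characters (30 positions):
  position 6–8: adx
  position 17–19: adx
  position 25–27: adx
  position 29–31: adx

4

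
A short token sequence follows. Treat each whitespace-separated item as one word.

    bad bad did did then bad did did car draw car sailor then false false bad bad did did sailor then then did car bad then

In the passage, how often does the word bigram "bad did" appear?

3

Scanning the 25 overlapping bigram windows for "bad did":
  position 2–3: bad did
  position 6–7: bad did
  position 17–18: bad did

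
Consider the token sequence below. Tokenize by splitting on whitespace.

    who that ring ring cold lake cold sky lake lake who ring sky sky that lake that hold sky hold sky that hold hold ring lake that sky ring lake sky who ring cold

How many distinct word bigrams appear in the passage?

34 tokens → 33 bigram windows in total.
Repeated bigrams (each contributes count−1 duplicates):
  hold sky: 2
  lake that: 2
  ring cold: 2
  ring lake: 2
  sky that: 2
  that hold: 2
  who ring: 2
7 duplicate windows → 33 − 7 = 26 distinct.

26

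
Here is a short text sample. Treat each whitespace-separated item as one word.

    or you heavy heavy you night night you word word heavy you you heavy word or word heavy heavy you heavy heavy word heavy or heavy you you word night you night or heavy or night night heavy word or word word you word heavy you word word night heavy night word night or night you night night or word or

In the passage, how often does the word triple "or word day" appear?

Scanning the 59 overlapping trigram windows for "or word day":
  (none found)

0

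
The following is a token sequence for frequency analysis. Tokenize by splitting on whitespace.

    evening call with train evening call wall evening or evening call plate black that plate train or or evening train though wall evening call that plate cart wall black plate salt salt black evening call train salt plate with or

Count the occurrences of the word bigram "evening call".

Scanning the 39 overlapping bigram windows for "evening call":
  position 1–2: evening call
  position 5–6: evening call
  position 10–11: evening call
  position 23–24: evening call
  position 34–35: evening call

5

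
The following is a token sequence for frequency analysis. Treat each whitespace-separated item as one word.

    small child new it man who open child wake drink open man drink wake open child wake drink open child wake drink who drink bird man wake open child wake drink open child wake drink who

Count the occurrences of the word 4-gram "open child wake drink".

5

Scanning the 33 overlapping 4-gram windows for "open child wake drink":
  position 7–10: open child wake drink
  position 15–18: open child wake drink
  position 19–22: open child wake drink
  position 28–31: open child wake drink
  position 32–35: open child wake drink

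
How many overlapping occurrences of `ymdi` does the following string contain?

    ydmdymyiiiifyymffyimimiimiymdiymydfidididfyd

1

Sliding a length-4 window over the 44 characters (41 positions):
  position 27–30: ymdi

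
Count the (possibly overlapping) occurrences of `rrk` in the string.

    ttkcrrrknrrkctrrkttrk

Sliding a length-3 window over the 21 characters (19 positions):
  position 6–8: rrk
  position 10–12: rrk
  position 15–17: rrk

3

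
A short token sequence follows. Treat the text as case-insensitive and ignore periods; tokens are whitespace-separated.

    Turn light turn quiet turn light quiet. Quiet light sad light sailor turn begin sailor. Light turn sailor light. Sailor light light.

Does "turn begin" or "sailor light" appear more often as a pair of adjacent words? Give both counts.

"turn begin": 1 occurrence
"sailor light": 3 occurrences

"sailor light" (3 vs 1)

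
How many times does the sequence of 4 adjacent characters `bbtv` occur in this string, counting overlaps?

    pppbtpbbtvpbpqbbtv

Sliding a length-4 window over the 18 characters (15 positions):
  position 7–10: bbtv
  position 15–18: bbtv

2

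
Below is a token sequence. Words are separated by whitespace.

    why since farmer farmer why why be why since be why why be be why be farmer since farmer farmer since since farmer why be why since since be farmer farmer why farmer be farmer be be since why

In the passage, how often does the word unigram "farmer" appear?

10

Scanning the 39 tokens for "farmer":
  position 3: farmer
  position 4: farmer
  position 17: farmer
  position 19: farmer
  position 20: farmer
  position 23: farmer
  position 30: farmer
  position 31: farmer
  position 33: farmer
  position 35: farmer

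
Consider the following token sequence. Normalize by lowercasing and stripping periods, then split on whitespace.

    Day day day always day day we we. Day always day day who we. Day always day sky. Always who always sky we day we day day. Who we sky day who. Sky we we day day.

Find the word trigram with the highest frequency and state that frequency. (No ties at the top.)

Trigram frequencies (highest first):
  day always day: 3
  always day day: 2
  we we day: 2
  we day always: 2
  day day who: 2
  day who we: 2
  … (21 more, each ≤ 2)

"day always day", 3 times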